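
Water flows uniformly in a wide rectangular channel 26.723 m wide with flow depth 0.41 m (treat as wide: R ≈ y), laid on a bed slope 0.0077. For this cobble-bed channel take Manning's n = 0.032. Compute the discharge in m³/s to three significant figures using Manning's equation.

16.6 m³/s

A = b·y = 26.723 × 0.41 = 10.96 m²
Wide channel: R ≈ y = 0.41 m
Q = (1/n)·A·R^(2/3)·S^(1/2) = (1/0.032) × 10.96 × 0.4100^(2/3) × 0.0077^(1/2) = 16.58 m³/s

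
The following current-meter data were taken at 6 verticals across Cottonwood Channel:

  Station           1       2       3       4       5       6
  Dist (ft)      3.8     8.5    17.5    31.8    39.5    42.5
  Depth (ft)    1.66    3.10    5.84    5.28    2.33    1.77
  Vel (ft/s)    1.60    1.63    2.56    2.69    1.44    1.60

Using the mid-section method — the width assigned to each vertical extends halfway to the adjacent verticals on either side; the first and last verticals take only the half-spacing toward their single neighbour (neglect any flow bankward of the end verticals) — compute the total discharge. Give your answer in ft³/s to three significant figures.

393 ft³/s

w_1 = (8.5 − 3.8)/2 = 2.35 ft; q_1 = 1.60 × 1.66 × 2.35 = 6.242 ft³/s
w_2 = (17.5 − 3.8)/2 = 6.85 ft; q_2 = 1.63 × 3.10 × 6.85 = 34.61 ft³/s
w_3 = (31.8 − 8.5)/2 = 11.65 ft; q_3 = 2.56 × 5.84 × 11.65 = 174.2 ft³/s
w_4 = (39.5 − 17.5)/2 = 11 ft; q_4 = 2.69 × 5.28 × 11 = 156.2 ft³/s
w_5 = (42.5 − 31.8)/2 = 5.35 ft; q_5 = 1.44 × 2.33 × 5.35 = 17.95 ft³/s
w_6 = (42.5 − 39.5)/2 = 1.5 ft; q_6 = 1.60 × 1.77 × 1.5 = 4.248 ft³/s
Q = Σ qᵢ = 393.5 ft³/s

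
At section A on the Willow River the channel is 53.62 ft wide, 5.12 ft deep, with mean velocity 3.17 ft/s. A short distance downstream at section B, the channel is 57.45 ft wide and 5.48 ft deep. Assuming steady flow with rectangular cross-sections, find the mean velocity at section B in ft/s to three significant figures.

Q = A₁V₁ = (53.62×5.12) × 3.17 = 870.3 ft³/s
A₂ = 57.45 × 5.48 = 314.8 ft²
V₂ = Q/A₂ = 870.3/314.8 = 2.764 ft/s

2.76 ft/s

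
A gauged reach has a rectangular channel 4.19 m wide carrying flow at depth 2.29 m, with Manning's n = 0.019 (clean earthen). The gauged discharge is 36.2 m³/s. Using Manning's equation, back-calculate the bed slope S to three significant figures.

0.00456

A = b·y = 4.19 × 2.29 = 9.595 m²
P = b + 2y = 4.19 + 2×2.29 = 8.770 m
R = A/P = 9.595/8.770 = 1.094 m
S = (Q·n / (1·A·R^(2/3)))² = (36.2×0.019 / (1×9.595×1.062))² = 0.004558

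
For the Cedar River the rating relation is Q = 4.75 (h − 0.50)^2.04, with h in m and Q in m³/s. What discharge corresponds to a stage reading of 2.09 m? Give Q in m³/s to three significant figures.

Q = 4.75 × (2.09 − 0.50)^2.04 = 4.75 × 1.59^2.04 = 12.23 m³/s

12.2 m³/s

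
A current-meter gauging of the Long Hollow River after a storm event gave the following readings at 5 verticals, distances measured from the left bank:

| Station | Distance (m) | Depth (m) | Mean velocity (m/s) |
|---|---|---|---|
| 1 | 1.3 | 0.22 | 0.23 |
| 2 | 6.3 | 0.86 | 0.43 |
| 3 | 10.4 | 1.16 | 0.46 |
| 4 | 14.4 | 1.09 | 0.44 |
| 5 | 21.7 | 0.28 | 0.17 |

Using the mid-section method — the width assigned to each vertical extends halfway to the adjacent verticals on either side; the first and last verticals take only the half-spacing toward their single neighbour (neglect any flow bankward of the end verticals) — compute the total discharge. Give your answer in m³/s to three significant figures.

w_1 = (6.3 − 1.3)/2 = 2.5 m; q_1 = 0.23 × 0.22 × 2.5 = 0.1265 m³/s
w_2 = (10.4 − 1.3)/2 = 4.55 m; q_2 = 0.43 × 0.86 × 4.55 = 1.683 m³/s
w_3 = (14.4 − 6.3)/2 = 4.05 m; q_3 = 0.46 × 1.16 × 4.05 = 2.161 m³/s
w_4 = (21.7 − 10.4)/2 = 5.65 m; q_4 = 0.44 × 1.09 × 5.65 = 2.710 m³/s
w_5 = (21.7 − 14.4)/2 = 3.65 m; q_5 = 0.17 × 0.28 × 3.65 = 0.1737 m³/s
Q = Σ qᵢ = 6.854 m³/s

6.85 m³/s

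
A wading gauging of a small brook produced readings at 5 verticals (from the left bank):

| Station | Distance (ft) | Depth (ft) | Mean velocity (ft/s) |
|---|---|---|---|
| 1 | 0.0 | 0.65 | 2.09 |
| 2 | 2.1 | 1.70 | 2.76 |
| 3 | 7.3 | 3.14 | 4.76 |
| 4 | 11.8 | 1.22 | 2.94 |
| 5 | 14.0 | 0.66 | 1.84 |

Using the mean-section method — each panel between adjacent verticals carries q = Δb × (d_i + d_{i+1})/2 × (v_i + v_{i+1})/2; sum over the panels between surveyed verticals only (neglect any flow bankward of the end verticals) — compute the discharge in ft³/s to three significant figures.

Panel 1-2: Δb = 2.1 ft, d̄ = (0.65+1.70)/2 = 1.175, v̄ = (2.09+2.76)/2 = 2.425 → q = 2.1×1.175×2.425 = 5.984 ft³/s
Panel 2-3: Δb = 5.2 ft, d̄ = (1.70+3.14)/2 = 2.42, v̄ = (2.76+4.76)/2 = 3.76 → q = 5.2×2.42×3.76 = 47.32 ft³/s
Panel 3-4: Δb = 4.5 ft, d̄ = (3.14+1.22)/2 = 2.18, v̄ = (4.76+2.94)/2 = 3.85 → q = 4.5×2.18×3.85 = 37.77 ft³/s
Panel 4-5: Δb = 2.2 ft, d̄ = (1.22+0.66)/2 = 0.94, v̄ = (2.94+1.84)/2 = 2.39 → q = 2.2×0.94×2.39 = 4.943 ft³/s
Q = Σ q = 96.01 ft³/s

96.0 ft³/s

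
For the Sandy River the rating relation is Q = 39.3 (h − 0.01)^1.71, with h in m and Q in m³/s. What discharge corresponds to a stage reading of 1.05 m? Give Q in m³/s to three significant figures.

42.0 m³/s

Q = 39.3 × (1.05 − 0.01)^1.71 = 39.3 × 1.04^1.71 = 42.03 m³/s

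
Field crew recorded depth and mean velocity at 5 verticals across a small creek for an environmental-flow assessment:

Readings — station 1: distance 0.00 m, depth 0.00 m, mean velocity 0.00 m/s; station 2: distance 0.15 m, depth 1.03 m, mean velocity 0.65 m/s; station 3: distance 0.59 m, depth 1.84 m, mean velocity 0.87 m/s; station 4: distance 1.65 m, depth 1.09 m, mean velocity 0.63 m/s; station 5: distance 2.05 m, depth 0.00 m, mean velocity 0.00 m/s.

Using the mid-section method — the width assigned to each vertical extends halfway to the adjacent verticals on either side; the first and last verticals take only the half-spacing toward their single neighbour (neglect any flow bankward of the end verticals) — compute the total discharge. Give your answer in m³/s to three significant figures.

1.90 m³/s

w_2 = (0.59 − 0.00)/2 = 0.295 m; q_2 = 0.65 × 1.03 × 0.295 = 0.1975 m³/s
w_3 = (1.65 − 0.15)/2 = 0.75 m; q_3 = 0.87 × 1.84 × 0.75 = 1.201 m³/s
w_4 = (2.05 − 0.59)/2 = 0.73 m; q_4 = 0.63 × 1.09 × 0.73 = 0.5013 m³/s
Stations 1, 5 contribute zero (depth or velocity is 0).
Q = Σ qᵢ = 1.899 m³/s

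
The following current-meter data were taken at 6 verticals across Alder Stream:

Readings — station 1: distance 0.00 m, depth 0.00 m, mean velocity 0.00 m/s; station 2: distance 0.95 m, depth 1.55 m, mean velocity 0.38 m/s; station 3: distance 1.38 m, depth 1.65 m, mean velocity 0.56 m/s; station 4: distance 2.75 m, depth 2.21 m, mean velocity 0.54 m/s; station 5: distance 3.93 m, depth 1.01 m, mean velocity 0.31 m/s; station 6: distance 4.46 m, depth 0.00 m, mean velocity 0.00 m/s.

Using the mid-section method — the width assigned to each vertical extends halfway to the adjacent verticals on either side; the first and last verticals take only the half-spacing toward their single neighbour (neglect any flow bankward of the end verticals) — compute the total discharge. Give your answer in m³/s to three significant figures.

w_2 = (1.38 − 0.00)/2 = 0.69 m; q_2 = 0.38 × 1.55 × 0.69 = 0.4064 m³/s
w_3 = (2.75 − 0.95)/2 = 0.9 m; q_3 = 0.56 × 1.65 × 0.9 = 0.8316 m³/s
w_4 = (3.93 − 1.38)/2 = 1.275 m; q_4 = 0.54 × 2.21 × 1.275 = 1.522 m³/s
w_5 = (4.46 − 2.75)/2 = 0.855 m; q_5 = 0.31 × 1.01 × 0.855 = 0.2677 m³/s
Stations 1, 6 contribute zero (depth or velocity is 0).
Q = Σ qᵢ = 3.027 m³/s

3.03 m³/s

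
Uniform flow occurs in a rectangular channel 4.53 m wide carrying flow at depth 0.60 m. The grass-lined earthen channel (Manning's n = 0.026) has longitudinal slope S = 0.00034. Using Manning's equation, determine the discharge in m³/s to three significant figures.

A = b·y = 4.53 × 0.60 = 2.718 m²
P = b + 2y = 4.53 + 2×0.60 = 5.730 m
R = A/P = 2.718/5.730 = 0.4743 m
Q = (1/n)·A·R^(2/3)·S^(1/2) = (1/0.026) × 2.718 × 0.4743^(2/3) × 0.00034^(1/2) = 1.172 m³/s

1.17 m³/s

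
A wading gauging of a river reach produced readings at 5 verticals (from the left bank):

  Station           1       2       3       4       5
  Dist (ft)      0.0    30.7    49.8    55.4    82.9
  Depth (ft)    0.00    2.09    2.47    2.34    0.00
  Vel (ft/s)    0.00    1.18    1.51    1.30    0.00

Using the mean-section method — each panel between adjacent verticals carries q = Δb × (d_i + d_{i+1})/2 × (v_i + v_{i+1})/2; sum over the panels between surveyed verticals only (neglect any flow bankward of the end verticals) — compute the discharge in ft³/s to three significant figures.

117 ft³/s

Panel 1-2: Δb = 30.7 ft, d̄ = (0.00+2.09)/2 = 1.045, v̄ = (0.00+1.18)/2 = 0.59 → q = 30.7×1.045×0.59 = 18.93 ft³/s
Panel 2-3: Δb = 19.1 ft, d̄ = (2.09+2.47)/2 = 2.28, v̄ = (1.18+1.51)/2 = 1.345 → q = 19.1×2.28×1.345 = 58.57 ft³/s
Panel 3-4: Δb = 5.6 ft, d̄ = (2.47+2.34)/2 = 2.405, v̄ = (1.51+1.30)/2 = 1.405 → q = 5.6×2.405×1.405 = 18.92 ft³/s
Panel 4-5: Δb = 27.5 ft, d̄ = (2.34+0.00)/2 = 1.17, v̄ = (1.30+0.00)/2 = 0.65 → q = 27.5×1.17×0.65 = 20.91 ft³/s
Q = Σ q = 117.3 ft³/s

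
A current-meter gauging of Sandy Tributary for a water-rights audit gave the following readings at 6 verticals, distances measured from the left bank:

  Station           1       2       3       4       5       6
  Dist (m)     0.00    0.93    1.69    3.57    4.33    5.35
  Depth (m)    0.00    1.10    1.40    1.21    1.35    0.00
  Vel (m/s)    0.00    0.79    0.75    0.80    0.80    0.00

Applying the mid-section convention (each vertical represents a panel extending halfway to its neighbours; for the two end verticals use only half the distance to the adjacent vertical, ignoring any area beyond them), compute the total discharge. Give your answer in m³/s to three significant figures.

4.36 m³/s

w_2 = (1.69 − 0.00)/2 = 0.845 m; q_2 = 0.79 × 1.10 × 0.845 = 0.7343 m³/s
w_3 = (3.57 − 0.93)/2 = 1.32 m; q_3 = 0.75 × 1.40 × 1.32 = 1.386 m³/s
w_4 = (4.33 − 1.69)/2 = 1.32 m; q_4 = 0.80 × 1.21 × 1.32 = 1.278 m³/s
w_5 = (5.35 − 3.57)/2 = 0.89 m; q_5 = 0.80 × 1.35 × 0.89 = 0.9612 m³/s
Stations 1, 6 contribute zero (depth or velocity is 0).
Q = Σ qᵢ = 4.359 m³/s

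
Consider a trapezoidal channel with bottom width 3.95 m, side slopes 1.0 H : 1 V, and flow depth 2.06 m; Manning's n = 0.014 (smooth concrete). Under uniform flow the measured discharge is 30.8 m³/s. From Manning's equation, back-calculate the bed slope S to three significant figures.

0.000885

A = (b + z·y)·y = (3.95 + 1.0×2.06)×2.06 = 12.38 m²
P = b + 2y√(1+z²) = 3.95 + 2×2.06×√(1+1.0²) = 9.777 m
R = A/P = 12.38/9.777 = 1.266 m
S = (Q·n / (1·A·R^(2/3)))² = (30.8×0.014 / (1×12.38×1.170))² = 0.0008854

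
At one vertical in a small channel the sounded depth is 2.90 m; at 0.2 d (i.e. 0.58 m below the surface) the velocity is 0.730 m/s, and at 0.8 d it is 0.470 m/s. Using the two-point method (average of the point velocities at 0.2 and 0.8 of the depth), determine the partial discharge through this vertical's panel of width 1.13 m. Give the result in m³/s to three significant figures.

v̄ = (0.730 + 0.470) / 2 = 0.6000 m/s
q = v̄ × d × w = 0.6000 × 2.90 × 1.13 = 1.966 m³/s

1.97 m³/s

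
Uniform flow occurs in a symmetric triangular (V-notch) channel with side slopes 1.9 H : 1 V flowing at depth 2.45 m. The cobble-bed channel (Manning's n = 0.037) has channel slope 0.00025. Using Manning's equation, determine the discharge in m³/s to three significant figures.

5.14 m³/s

A = z·y² = 1.9×2.45² = 11.40 m²
P = 2y√(1+z²) = 2×2.45×√(1+1.9²) = 10.52 m
R = A/P = 11.40/10.52 = 1.084 m
Q = (1/n)·A·R^(2/3)·S^(1/2) = (1/0.037) × 11.40 × 1.084^(2/3) × 0.00025^(1/2) = 5.143 m³/s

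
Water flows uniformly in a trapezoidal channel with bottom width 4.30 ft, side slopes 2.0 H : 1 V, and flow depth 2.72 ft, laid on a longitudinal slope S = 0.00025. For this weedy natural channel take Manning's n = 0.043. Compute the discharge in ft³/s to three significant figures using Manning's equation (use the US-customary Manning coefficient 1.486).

A = (b + z·y)·y = (4.30 + 2.0×2.72)×2.72 = 26.49 ft²
P = b + 2y√(1+z²) = 4.30 + 2×2.72×√(1+2.0²) = 16.46 ft
R = A/P = 26.49/16.46 = 1.609 ft
Q = (1.486/n)·A·R^(2/3)·S^(1/2) = (1.486/0.043) × 26.49 × 1.609^(2/3) × 0.00025^(1/2) = 19.88 ft³/s

19.9 ft³/s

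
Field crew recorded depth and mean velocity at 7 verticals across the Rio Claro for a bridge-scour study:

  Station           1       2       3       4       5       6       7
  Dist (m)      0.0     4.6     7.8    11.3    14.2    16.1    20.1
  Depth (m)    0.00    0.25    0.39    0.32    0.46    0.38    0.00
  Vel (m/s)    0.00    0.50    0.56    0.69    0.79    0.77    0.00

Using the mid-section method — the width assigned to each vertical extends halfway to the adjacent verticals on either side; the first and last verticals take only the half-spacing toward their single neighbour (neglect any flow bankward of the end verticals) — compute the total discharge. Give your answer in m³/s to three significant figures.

3.66 m³/s

w_2 = (7.8 − 0.0)/2 = 3.9 m; q_2 = 0.50 × 0.25 × 3.9 = 0.4875 m³/s
w_3 = (11.3 − 4.6)/2 = 3.35 m; q_3 = 0.56 × 0.39 × 3.35 = 0.7316 m³/s
w_4 = (14.2 − 7.8)/2 = 3.2 m; q_4 = 0.69 × 0.32 × 3.2 = 0.7066 m³/s
w_5 = (16.1 − 11.3)/2 = 2.4 m; q_5 = 0.79 × 0.46 × 2.4 = 0.8722 m³/s
w_6 = (20.1 − 14.2)/2 = 2.95 m; q_6 = 0.77 × 0.38 × 2.95 = 0.8632 m³/s
Stations 1, 7 contribute zero (depth or velocity is 0).
Q = Σ qᵢ = 3.661 m³/s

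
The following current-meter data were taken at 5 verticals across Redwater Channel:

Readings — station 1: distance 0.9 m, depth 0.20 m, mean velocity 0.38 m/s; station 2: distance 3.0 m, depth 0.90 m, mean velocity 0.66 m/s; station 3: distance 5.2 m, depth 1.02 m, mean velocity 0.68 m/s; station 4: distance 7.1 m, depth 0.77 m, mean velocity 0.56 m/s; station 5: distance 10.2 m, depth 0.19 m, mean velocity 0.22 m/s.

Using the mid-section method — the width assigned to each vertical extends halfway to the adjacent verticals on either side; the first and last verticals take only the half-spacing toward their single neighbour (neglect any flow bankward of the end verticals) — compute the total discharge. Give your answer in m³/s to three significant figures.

w_1 = (3.0 − 0.9)/2 = 1.05 m; q_1 = 0.38 × 0.20 × 1.05 = 0.07980 m³/s
w_2 = (5.2 − 0.9)/2 = 2.15 m; q_2 = 0.66 × 0.90 × 2.15 = 1.277 m³/s
w_3 = (7.1 − 3.0)/2 = 2.05 m; q_3 = 0.68 × 1.02 × 2.05 = 1.422 m³/s
w_4 = (10.2 − 5.2)/2 = 2.5 m; q_4 = 0.56 × 0.77 × 2.5 = 1.078 m³/s
w_5 = (10.2 − 7.1)/2 = 1.55 m; q_5 = 0.22 × 0.19 × 1.55 = 0.06479 m³/s
Q = Σ qᵢ = 3.922 m³/s

3.92 m³/s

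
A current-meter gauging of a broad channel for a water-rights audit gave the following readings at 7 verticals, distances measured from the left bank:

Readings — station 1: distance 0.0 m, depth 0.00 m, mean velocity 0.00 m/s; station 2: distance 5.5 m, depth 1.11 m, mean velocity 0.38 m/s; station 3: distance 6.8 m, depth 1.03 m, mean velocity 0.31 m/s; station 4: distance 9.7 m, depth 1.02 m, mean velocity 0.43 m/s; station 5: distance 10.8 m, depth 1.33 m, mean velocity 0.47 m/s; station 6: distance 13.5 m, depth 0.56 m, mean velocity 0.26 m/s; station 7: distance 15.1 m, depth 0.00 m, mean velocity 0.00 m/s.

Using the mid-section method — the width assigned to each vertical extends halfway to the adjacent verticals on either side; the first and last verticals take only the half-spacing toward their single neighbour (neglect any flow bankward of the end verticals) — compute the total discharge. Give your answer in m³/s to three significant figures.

4.48 m³/s

w_2 = (6.8 − 0.0)/2 = 3.4 m; q_2 = 0.38 × 1.11 × 3.4 = 1.434 m³/s
w_3 = (9.7 − 5.5)/2 = 2.1 m; q_3 = 0.31 × 1.03 × 2.1 = 0.6705 m³/s
w_4 = (10.8 − 6.8)/2 = 2 m; q_4 = 0.43 × 1.02 × 2 = 0.8772 m³/s
w_5 = (13.5 − 9.7)/2 = 1.9 m; q_5 = 0.47 × 1.33 × 1.9 = 1.188 m³/s
w_6 = (15.1 − 10.8)/2 = 2.15 m; q_6 = 0.26 × 0.56 × 2.15 = 0.3130 m³/s
Stations 1, 7 contribute zero (depth or velocity is 0).
Q = Σ qᵢ = 4.483 m³/s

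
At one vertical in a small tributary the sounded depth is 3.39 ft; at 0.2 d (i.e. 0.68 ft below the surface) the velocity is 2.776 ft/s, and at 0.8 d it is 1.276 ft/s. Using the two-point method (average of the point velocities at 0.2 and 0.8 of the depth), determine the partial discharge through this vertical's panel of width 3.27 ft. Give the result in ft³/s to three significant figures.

22.5 ft³/s

v̄ = (2.776 + 1.276) / 2 = 2.026 ft/s
q = v̄ × d × w = 2.026 × 3.39 × 3.27 = 22.46 ft³/s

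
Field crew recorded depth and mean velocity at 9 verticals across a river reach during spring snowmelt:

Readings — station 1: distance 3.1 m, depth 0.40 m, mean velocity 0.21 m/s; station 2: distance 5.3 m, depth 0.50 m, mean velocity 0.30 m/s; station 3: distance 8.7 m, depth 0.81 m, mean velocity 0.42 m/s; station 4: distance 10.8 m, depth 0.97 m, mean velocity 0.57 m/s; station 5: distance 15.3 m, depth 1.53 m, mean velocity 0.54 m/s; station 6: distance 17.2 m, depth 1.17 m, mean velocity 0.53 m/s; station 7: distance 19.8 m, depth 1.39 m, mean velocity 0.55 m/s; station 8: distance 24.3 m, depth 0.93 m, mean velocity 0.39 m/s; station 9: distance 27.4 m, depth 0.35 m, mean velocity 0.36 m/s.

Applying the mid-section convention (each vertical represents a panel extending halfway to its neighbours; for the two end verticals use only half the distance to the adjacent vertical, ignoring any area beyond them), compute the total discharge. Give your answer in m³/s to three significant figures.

w_1 = (5.3 − 3.1)/2 = 1.1 m; q_1 = 0.21 × 0.40 × 1.1 = 0.09240 m³/s
w_2 = (8.7 − 3.1)/2 = 2.8 m; q_2 = 0.30 × 0.50 × 2.8 = 0.4200 m³/s
w_3 = (10.8 − 5.3)/2 = 2.75 m; q_3 = 0.42 × 0.81 × 2.75 = 0.9356 m³/s
w_4 = (15.3 − 8.7)/2 = 3.3 m; q_4 = 0.57 × 0.97 × 3.3 = 1.825 m³/s
w_5 = (17.2 − 10.8)/2 = 3.2 m; q_5 = 0.54 × 1.53 × 3.2 = 2.644 m³/s
w_6 = (19.8 − 15.3)/2 = 2.25 m; q_6 = 0.53 × 1.17 × 2.25 = 1.395 m³/s
w_7 = (24.3 − 17.2)/2 = 3.55 m; q_7 = 0.55 × 1.39 × 3.55 = 2.714 m³/s
w_8 = (27.4 − 19.8)/2 = 3.8 m; q_8 = 0.39 × 0.93 × 3.8 = 1.378 m³/s
w_9 = (27.4 − 24.3)/2 = 1.55 m; q_9 = 0.36 × 0.35 × 1.55 = 0.1953 m³/s
Q = Σ qᵢ = 11.60 m³/s

11.6 m³/s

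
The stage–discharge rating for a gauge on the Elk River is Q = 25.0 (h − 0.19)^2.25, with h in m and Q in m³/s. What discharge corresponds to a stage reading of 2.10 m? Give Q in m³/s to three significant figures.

107 m³/s

Q = 25.0 × (2.10 − 0.19)^2.25 = 25.0 × 1.91^2.25 = 107.2 m³/s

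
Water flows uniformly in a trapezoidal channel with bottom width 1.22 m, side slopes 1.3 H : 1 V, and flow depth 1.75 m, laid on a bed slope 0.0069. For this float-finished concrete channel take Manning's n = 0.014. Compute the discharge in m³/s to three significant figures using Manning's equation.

A = (b + z·y)·y = (1.22 + 1.3×1.75)×1.75 = 6.116 m²
P = b + 2y√(1+z²) = 1.22 + 2×1.75×√(1+1.3²) = 6.960 m
R = A/P = 6.116/6.960 = 0.8787 m
Q = (1/n)·A·R^(2/3)·S^(1/2) = (1/0.014) × 6.116 × 0.8787^(2/3) × 0.0069^(1/2) = 33.29 m³/s

33.3 m³/s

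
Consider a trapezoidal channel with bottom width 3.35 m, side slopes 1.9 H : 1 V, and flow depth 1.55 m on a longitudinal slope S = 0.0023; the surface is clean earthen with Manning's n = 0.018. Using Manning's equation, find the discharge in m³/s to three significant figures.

25.6 m³/s

A = (b + z·y)·y = (3.35 + 1.9×1.55)×1.55 = 9.757 m²
P = b + 2y√(1+z²) = 3.35 + 2×1.55×√(1+1.9²) = 10.01 m
R = A/P = 9.757/10.01 = 0.9751 m
Q = (1/n)·A·R^(2/3)·S^(1/2) = (1/0.018) × 9.757 × 0.9751^(2/3) × 0.0023^(1/2) = 25.56 m³/s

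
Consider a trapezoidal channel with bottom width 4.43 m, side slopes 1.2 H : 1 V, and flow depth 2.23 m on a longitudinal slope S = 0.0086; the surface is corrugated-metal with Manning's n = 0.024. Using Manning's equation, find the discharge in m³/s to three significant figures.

76.3 m³/s

A = (b + z·y)·y = (4.43 + 1.2×2.23)×2.23 = 15.85 m²
P = b + 2y√(1+z²) = 4.43 + 2×2.23×√(1+1.2²) = 11.40 m
R = A/P = 15.85/11.40 = 1.390 m
Q = (1/n)·A·R^(2/3)·S^(1/2) = (1/0.024) × 15.85 × 1.390^(2/3) × 0.0086^(1/2) = 76.28 m³/s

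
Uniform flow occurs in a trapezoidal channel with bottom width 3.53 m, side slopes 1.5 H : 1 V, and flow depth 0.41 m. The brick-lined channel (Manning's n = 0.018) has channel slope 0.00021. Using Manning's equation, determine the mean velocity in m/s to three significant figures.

A = (b + z·y)·y = (3.53 + 1.5×0.41)×0.41 = 1.699 m²
P = b + 2y√(1+z²) = 3.53 + 2×0.41×√(1+1.5²) = 5.008 m
R = A/P = 1.699/5.008 = 0.3393 m
Q = (1/n)·A·R^(2/3)·S^(1/2) = (1/0.018) × 1.699 × 0.3393^(2/3) × 0.00021^(1/2) = 0.6656 m³/s
V = Q/A = 0.6656/1.699 = 0.3917 m/s

0.392 m/s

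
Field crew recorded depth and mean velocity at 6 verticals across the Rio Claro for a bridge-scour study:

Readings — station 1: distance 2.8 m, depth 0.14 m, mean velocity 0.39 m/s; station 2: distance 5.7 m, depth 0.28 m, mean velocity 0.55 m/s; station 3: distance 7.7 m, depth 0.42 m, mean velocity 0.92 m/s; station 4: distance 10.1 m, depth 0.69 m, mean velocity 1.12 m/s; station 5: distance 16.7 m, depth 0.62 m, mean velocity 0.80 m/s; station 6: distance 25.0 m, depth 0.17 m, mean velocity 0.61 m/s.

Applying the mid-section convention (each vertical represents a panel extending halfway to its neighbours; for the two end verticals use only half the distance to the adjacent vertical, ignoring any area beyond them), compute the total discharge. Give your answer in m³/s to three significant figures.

w_1 = (5.7 − 2.8)/2 = 1.45 m; q_1 = 0.39 × 0.14 × 1.45 = 0.07917 m³/s
w_2 = (7.7 − 2.8)/2 = 2.45 m; q_2 = 0.55 × 0.28 × 2.45 = 0.3773 m³/s
w_3 = (10.1 − 5.7)/2 = 2.2 m; q_3 = 0.92 × 0.42 × 2.2 = 0.8501 m³/s
w_4 = (16.7 − 7.7)/2 = 4.5 m; q_4 = 1.12 × 0.69 × 4.5 = 3.478 m³/s
w_5 = (25.0 − 10.1)/2 = 7.45 m; q_5 = 0.80 × 0.62 × 7.45 = 3.695 m³/s
w_6 = (25.0 − 16.7)/2 = 4.15 m; q_6 = 0.61 × 0.17 × 4.15 = 0.4304 m³/s
Q = Σ qᵢ = 8.910 m³/s

8.91 m³/s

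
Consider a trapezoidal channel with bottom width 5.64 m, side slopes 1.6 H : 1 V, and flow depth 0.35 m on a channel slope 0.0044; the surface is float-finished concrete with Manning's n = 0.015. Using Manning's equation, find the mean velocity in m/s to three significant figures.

A = (b + z·y)·y = (5.64 + 1.6×0.35)×0.35 = 2.170 m²
P = b + 2y√(1+z²) = 5.64 + 2×0.35×√(1+1.6²) = 6.961 m
R = A/P = 2.170/6.961 = 0.3117 m
Q = (1/n)·A·R^(2/3)·S^(1/2) = (1/0.015) × 2.170 × 0.3117^(2/3) × 0.0044^(1/2) = 4.412 m³/s
V = Q/A = 4.412/2.170 = 2.033 m/s

2.03 m/s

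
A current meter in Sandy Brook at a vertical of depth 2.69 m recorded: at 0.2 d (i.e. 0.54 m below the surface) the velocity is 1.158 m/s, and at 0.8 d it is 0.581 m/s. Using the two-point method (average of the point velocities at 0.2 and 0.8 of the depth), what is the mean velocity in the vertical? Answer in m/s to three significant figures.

0.870 m/s

v̄ = (1.158 + 0.581) / 2 = 0.8695 m/s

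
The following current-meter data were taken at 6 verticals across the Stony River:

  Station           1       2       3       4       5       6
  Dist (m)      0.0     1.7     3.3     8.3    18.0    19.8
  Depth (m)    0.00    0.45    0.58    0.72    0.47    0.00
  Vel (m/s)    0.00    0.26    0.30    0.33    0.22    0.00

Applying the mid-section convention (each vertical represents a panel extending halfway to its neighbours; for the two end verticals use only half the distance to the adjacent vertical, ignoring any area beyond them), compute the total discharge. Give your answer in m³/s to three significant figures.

w_2 = (3.3 − 0.0)/2 = 1.65 m; q_2 = 0.26 × 0.45 × 1.65 = 0.1931 m³/s
w_3 = (8.3 − 1.7)/2 = 3.3 m; q_3 = 0.30 × 0.58 × 3.3 = 0.5742 m³/s
w_4 = (18.0 − 3.3)/2 = 7.35 m; q_4 = 0.33 × 0.72 × 7.35 = 1.746 m³/s
w_5 = (19.8 − 8.3)/2 = 5.75 m; q_5 = 0.22 × 0.47 × 5.75 = 0.5946 m³/s
Stations 1, 6 contribute zero (depth or velocity is 0).
Q = Σ qᵢ = 3.108 m³/s

3.11 m³/s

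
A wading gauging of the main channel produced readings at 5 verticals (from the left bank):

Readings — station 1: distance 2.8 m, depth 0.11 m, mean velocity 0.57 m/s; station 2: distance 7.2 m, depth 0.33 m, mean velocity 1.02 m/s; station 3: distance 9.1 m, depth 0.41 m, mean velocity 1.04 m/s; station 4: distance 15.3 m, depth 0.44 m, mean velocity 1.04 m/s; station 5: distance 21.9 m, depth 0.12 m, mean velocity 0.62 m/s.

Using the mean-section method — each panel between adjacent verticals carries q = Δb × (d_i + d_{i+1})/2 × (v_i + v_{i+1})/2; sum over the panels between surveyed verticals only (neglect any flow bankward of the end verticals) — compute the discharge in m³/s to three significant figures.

5.77 m³/s

Panel 1-2: Δb = 4.4 m, d̄ = (0.11+0.33)/2 = 0.22, v̄ = (0.57+1.02)/2 = 0.795 → q = 4.4×0.22×0.795 = 0.7696 m³/s
Panel 2-3: Δb = 1.9 m, d̄ = (0.33+0.41)/2 = 0.37, v̄ = (1.02+1.04)/2 = 1.03 → q = 1.9×0.37×1.03 = 0.7241 m³/s
Panel 3-4: Δb = 6.2 m, d̄ = (0.41+0.44)/2 = 0.425, v̄ = (1.04+1.04)/2 = 1.04 → q = 6.2×0.425×1.04 = 2.740 m³/s
Panel 4-5: Δb = 6.6 m, d̄ = (0.44+0.12)/2 = 0.28, v̄ = (1.04+0.62)/2 = 0.83 → q = 6.6×0.28×0.83 = 1.534 m³/s
Q = Σ q = 5.768 m³/s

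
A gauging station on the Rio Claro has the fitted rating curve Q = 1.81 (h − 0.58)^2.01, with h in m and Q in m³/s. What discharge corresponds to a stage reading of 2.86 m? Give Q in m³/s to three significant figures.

9.49 m³/s

Q = 1.81 × (2.86 − 0.58)^2.01 = 1.81 × 2.28^2.01 = 9.487 m³/s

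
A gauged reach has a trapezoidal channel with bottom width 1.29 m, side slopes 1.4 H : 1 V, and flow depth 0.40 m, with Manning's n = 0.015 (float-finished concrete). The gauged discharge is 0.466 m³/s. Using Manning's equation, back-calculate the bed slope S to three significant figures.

0.000493

A = (b + z·y)·y = (1.29 + 1.4×0.40)×0.40 = 0.7400 m²
P = b + 2y√(1+z²) = 1.29 + 2×0.40×√(1+1.4²) = 2.666 m
R = A/P = 0.7400/2.666 = 0.2775 m
S = (Q·n / (1·A·R^(2/3)))² = (0.466×0.015 / (1×0.7400×0.4255))² = 0.0004929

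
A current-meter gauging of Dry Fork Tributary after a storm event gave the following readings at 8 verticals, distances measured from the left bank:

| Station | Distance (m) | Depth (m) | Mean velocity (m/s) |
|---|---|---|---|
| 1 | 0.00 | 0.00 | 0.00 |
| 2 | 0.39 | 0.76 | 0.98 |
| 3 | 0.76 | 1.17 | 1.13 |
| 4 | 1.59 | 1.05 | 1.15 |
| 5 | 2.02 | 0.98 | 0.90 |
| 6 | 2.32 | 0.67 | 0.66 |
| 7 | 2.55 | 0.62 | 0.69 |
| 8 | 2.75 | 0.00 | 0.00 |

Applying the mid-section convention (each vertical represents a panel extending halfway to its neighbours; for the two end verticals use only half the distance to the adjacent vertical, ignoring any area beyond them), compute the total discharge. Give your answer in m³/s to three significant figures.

w_2 = (0.76 − 0.00)/2 = 0.38 m; q_2 = 0.98 × 0.76 × 0.38 = 0.2830 m³/s
w_3 = (1.59 − 0.39)/2 = 0.6 m; q_3 = 1.13 × 1.17 × 0.6 = 0.7933 m³/s
w_4 = (2.02 − 0.76)/2 = 0.63 m; q_4 = 1.15 × 1.05 × 0.63 = 0.7607 m³/s
w_5 = (2.32 − 1.59)/2 = 0.365 m; q_5 = 0.90 × 0.98 × 0.365 = 0.3219 m³/s
w_6 = (2.55 − 2.02)/2 = 0.265 m; q_6 = 0.66 × 0.67 × 0.265 = 0.1172 m³/s
w_7 = (2.75 − 2.32)/2 = 0.215 m; q_7 = 0.69 × 0.62 × 0.215 = 0.09198 m³/s
Stations 1, 8 contribute zero (depth or velocity is 0).
Q = Σ qᵢ = 2.368 m³/s

2.37 m³/s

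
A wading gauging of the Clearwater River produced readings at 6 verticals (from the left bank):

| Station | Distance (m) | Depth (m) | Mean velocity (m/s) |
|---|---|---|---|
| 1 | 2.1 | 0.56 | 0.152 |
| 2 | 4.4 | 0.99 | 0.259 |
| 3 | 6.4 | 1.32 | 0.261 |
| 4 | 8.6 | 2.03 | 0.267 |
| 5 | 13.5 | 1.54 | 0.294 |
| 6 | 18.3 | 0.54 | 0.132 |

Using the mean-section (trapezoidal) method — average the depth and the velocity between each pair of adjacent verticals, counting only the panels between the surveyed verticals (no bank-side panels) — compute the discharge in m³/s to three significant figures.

Panel 1-2: Δb = 2.3 m, d̄ = (0.56+0.99)/2 = 0.775, v̄ = (0.152+0.259)/2 = 0.2055 → q = 2.3×0.775×0.2055 = 0.3663 m³/s
Panel 2-3: Δb = 2 m, d̄ = (0.99+1.32)/2 = 1.155, v̄ = (0.259+0.261)/2 = 0.26 → q = 2×1.155×0.26 = 0.6006 m³/s
Panel 3-4: Δb = 2.2 m, d̄ = (1.32+2.03)/2 = 1.675, v̄ = (0.261+0.267)/2 = 0.264 → q = 2.2×1.675×0.264 = 0.9728 m³/s
Panel 4-5: Δb = 4.9 m, d̄ = (2.03+1.54)/2 = 1.785, v̄ = (0.267+0.294)/2 = 0.2805 → q = 4.9×1.785×0.2805 = 2.453 m³/s
Panel 5-6: Δb = 4.8 m, d̄ = (1.54+0.54)/2 = 1.04, v̄ = (0.294+0.132)/2 = 0.213 → q = 4.8×1.04×0.213 = 1.063 m³/s
Q = Σ q = 5.456 m³/s

5.46 m³/s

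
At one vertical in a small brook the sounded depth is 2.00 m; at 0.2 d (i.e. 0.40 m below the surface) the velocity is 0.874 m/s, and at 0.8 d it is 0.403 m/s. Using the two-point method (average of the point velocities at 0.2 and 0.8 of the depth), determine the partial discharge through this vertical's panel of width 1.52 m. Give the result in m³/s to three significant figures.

v̄ = (0.874 + 0.403) / 2 = 0.6385 m/s
q = v̄ × d × w = 0.6385 × 2.00 × 1.52 = 1.941 m³/s

1.94 m³/s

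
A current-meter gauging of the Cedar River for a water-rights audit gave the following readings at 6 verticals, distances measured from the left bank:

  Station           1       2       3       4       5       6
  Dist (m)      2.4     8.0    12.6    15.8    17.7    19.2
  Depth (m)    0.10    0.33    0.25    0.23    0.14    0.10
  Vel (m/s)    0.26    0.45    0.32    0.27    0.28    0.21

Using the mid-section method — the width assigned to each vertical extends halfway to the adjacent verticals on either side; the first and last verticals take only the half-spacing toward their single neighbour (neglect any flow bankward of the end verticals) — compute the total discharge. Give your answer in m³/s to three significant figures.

w_1 = (8.0 − 2.4)/2 = 2.8 m; q_1 = 0.26 × 0.10 × 2.8 = 0.07280 m³/s
w_2 = (12.6 − 2.4)/2 = 5.1 m; q_2 = 0.45 × 0.33 × 5.1 = 0.7574 m³/s
w_3 = (15.8 − 8.0)/2 = 3.9 m; q_3 = 0.32 × 0.25 × 3.9 = 0.3120 m³/s
w_4 = (17.7 − 12.6)/2 = 2.55 m; q_4 = 0.27 × 0.23 × 2.55 = 0.1584 m³/s
w_5 = (19.2 − 15.8)/2 = 1.7 m; q_5 = 0.28 × 0.14 × 1.7 = 0.06664 m³/s
w_6 = (19.2 − 17.7)/2 = 0.75 m; q_6 = 0.21 × 0.10 × 0.75 = 0.01575 m³/s
Q = Σ qᵢ = 1.383 m³/s

1.38 m³/s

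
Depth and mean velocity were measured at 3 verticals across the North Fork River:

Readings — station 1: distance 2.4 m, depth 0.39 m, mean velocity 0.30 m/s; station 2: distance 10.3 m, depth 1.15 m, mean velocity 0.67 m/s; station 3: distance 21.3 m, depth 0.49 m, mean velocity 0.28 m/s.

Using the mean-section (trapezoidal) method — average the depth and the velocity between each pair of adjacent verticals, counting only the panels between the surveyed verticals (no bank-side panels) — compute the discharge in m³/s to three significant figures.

Panel 1-2: Δb = 7.9 m, d̄ = (0.39+1.15)/2 = 0.77, v̄ = (0.30+0.67)/2 = 0.485 → q = 7.9×0.77×0.485 = 2.950 m³/s
Panel 2-3: Δb = 11 m, d̄ = (1.15+0.49)/2 = 0.82, v̄ = (0.67+0.28)/2 = 0.475 → q = 11×0.82×0.475 = 4.285 m³/s
Q = Σ q = 7.235 m³/s

7.23 m³/s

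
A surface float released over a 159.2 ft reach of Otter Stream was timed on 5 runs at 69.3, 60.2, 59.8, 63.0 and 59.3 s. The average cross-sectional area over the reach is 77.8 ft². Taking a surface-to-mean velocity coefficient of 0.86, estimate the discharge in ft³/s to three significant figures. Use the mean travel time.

t̄ = (69.3 + 60.2 + 59.8 + 63.0 + 59.3) / 5 = 62.32 s
v_surface = L / t̄ = 159.2 / 62.32 = 2.555 ft/s
v_mean = 0.86 × 2.555 = 2.197 ft/s
Q = A × v_mean = 77.8 × 2.197 = 170.9 ft³/s

171 ft³/s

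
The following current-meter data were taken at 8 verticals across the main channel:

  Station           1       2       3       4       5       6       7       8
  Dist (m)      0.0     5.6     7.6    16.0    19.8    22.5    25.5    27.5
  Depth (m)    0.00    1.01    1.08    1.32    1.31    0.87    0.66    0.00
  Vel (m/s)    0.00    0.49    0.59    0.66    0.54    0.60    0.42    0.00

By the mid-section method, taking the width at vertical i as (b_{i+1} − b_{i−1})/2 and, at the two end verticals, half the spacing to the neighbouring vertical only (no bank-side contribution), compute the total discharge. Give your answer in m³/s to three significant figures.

15.0 m³/s

w_2 = (7.6 − 0.0)/2 = 3.8 m; q_2 = 0.49 × 1.01 × 3.8 = 1.881 m³/s
w_3 = (16.0 − 5.6)/2 = 5.2 m; q_3 = 0.59 × 1.08 × 5.2 = 3.313 m³/s
w_4 = (19.8 − 7.6)/2 = 6.1 m; q_4 = 0.66 × 1.32 × 6.1 = 5.314 m³/s
w_5 = (22.5 − 16.0)/2 = 3.25 m; q_5 = 0.54 × 1.31 × 3.25 = 2.299 m³/s
w_6 = (25.5 − 19.8)/2 = 2.85 m; q_6 = 0.60 × 0.87 × 2.85 = 1.488 m³/s
w_7 = (27.5 − 22.5)/2 = 2.5 m; q_7 = 0.42 × 0.66 × 2.5 = 0.6930 m³/s
Stations 1, 8 contribute zero (depth or velocity is 0).
Q = Σ qᵢ = 14.99 m³/s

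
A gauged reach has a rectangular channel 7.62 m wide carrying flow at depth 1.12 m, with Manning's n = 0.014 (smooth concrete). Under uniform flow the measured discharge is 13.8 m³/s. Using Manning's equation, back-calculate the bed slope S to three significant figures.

0.000621

A = b·y = 7.62 × 1.12 = 8.534 m²
P = b + 2y = 7.62 + 2×1.12 = 9.860 m
R = A/P = 8.534/9.860 = 0.8656 m
S = (Q·n / (1·A·R^(2/3)))² = (13.8×0.014 / (1×8.534×0.9082))² = 0.0006213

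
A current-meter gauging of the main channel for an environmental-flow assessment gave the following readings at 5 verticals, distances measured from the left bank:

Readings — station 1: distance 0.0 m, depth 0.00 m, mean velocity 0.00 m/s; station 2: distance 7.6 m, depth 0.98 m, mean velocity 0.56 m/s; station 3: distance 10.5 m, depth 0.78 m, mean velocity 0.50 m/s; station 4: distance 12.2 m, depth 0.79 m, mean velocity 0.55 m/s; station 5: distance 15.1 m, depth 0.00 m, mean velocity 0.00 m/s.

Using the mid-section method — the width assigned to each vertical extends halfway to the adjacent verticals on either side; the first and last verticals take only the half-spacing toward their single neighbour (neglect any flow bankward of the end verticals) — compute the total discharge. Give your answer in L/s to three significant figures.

4780 L/s

w_2 = (10.5 − 0.0)/2 = 5.25 m; q_2 = 0.56 × 0.98 × 5.25 = 2.881 m³/s
w_3 = (12.2 − 7.6)/2 = 2.3 m; q_3 = 0.50 × 0.78 × 2.3 = 0.8970 m³/s
w_4 = (15.1 − 10.5)/2 = 2.3 m; q_4 = 0.55 × 0.79 × 2.3 = 0.9994 m³/s
Stations 1, 5 contribute zero (depth or velocity is 0).
Q = Σ qᵢ = 4.778 m³/s
= 4.778 × 1000 = 4778 L/s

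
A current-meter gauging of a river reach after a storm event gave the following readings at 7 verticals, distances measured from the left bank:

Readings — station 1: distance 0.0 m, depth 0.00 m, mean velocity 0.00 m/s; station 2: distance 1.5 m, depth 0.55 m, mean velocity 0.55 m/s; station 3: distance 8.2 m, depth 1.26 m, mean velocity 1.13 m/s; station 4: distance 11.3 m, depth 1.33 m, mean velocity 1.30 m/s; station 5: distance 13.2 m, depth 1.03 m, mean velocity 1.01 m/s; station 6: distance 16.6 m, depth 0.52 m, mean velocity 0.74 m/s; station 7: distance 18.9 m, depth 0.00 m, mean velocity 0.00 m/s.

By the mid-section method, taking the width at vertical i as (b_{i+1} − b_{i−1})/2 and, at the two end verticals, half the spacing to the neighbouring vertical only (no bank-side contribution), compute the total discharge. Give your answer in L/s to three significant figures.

16400 L/s

w_2 = (8.2 − 0.0)/2 = 4.1 m; q_2 = 0.55 × 0.55 × 4.1 = 1.240 m³/s
w_3 = (11.3 − 1.5)/2 = 4.9 m; q_3 = 1.13 × 1.26 × 4.9 = 6.977 m³/s
w_4 = (13.2 − 8.2)/2 = 2.5 m; q_4 = 1.30 × 1.33 × 2.5 = 4.323 m³/s
w_5 = (16.6 − 11.3)/2 = 2.65 m; q_5 = 1.01 × 1.03 × 2.65 = 2.757 m³/s
w_6 = (18.9 − 13.2)/2 = 2.85 m; q_6 = 0.74 × 0.52 × 2.85 = 1.097 m³/s
Stations 1, 7 contribute zero (depth or velocity is 0).
Q = Σ qᵢ = 16.39 m³/s
= 16.39 × 1000 = 16390 L/s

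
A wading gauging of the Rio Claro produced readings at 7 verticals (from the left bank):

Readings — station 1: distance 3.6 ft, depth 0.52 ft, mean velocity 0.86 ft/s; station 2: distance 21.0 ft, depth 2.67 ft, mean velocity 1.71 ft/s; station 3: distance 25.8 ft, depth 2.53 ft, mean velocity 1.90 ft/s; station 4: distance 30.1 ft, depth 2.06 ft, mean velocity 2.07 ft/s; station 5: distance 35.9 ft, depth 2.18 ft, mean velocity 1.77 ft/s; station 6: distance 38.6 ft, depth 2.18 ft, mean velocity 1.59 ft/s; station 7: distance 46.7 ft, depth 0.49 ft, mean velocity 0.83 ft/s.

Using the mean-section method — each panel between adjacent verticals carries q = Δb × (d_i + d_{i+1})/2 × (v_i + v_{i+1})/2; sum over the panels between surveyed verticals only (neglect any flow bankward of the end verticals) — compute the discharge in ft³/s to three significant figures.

124 ft³/s

Panel 1-2: Δb = 17.4 ft, d̄ = (0.52+2.67)/2 = 1.595, v̄ = (0.86+1.71)/2 = 1.285 → q = 17.4×1.595×1.285 = 35.66 ft³/s
Panel 2-3: Δb = 4.8 ft, d̄ = (2.67+2.53)/2 = 2.6, v̄ = (1.71+1.90)/2 = 1.805 → q = 4.8×2.6×1.805 = 22.53 ft³/s
Panel 3-4: Δb = 4.3 ft, d̄ = (2.53+2.06)/2 = 2.295, v̄ = (1.90+2.07)/2 = 1.985 → q = 4.3×2.295×1.985 = 19.59 ft³/s
Panel 4-5: Δb = 5.8 ft, d̄ = (2.06+2.18)/2 = 2.12, v̄ = (2.07+1.77)/2 = 1.92 → q = 5.8×2.12×1.92 = 23.61 ft³/s
Panel 5-6: Δb = 2.7 ft, d̄ = (2.18+2.18)/2 = 2.18, v̄ = (1.77+1.59)/2 = 1.68 → q = 2.7×2.18×1.68 = 9.888 ft³/s
Panel 6-7: Δb = 8.1 ft, d̄ = (2.18+0.49)/2 = 1.335, v̄ = (1.59+0.83)/2 = 1.21 → q = 8.1×1.335×1.21 = 13.08 ft³/s
Q = Σ q = 124.4 ft³/s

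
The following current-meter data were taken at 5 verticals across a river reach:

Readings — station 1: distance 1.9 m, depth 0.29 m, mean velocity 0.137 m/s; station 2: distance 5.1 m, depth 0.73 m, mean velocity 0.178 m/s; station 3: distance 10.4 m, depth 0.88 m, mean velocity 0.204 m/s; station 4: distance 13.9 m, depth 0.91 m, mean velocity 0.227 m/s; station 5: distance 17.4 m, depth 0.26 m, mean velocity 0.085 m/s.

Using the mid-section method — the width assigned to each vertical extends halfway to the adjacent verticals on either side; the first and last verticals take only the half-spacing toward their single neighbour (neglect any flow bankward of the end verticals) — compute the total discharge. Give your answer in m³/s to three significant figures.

2.17 m³/s

w_1 = (5.1 − 1.9)/2 = 1.6 m; q_1 = 0.137 × 0.29 × 1.6 = 0.06357 m³/s
w_2 = (10.4 − 1.9)/2 = 4.25 m; q_2 = 0.178 × 0.73 × 4.25 = 0.5522 m³/s
w_3 = (13.9 − 5.1)/2 = 4.4 m; q_3 = 0.204 × 0.88 × 4.4 = 0.7899 m³/s
w_4 = (17.4 − 10.4)/2 = 3.5 m; q_4 = 0.227 × 0.91 × 3.5 = 0.7230 m³/s
w_5 = (17.4 − 13.9)/2 = 1.75 m; q_5 = 0.085 × 0.26 × 1.75 = 0.03868 m³/s
Q = Σ qᵢ = 2.167 m³/s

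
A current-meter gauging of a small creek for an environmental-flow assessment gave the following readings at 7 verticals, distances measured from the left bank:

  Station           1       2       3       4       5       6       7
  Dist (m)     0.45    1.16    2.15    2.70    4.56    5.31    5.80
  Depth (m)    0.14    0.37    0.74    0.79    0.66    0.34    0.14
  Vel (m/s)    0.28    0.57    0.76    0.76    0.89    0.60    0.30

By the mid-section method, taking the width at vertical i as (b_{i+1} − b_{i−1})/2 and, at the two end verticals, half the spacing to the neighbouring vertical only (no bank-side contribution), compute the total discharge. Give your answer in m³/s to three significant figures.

2.25 m³/s

w_1 = (1.16 − 0.45)/2 = 0.355 m; q_1 = 0.28 × 0.14 × 0.355 = 0.01392 m³/s
w_2 = (2.15 − 0.45)/2 = 0.85 m; q_2 = 0.57 × 0.37 × 0.85 = 0.1793 m³/s
w_3 = (2.70 − 1.16)/2 = 0.77 m; q_3 = 0.76 × 0.74 × 0.77 = 0.4330 m³/s
w_4 = (4.56 − 2.15)/2 = 1.205 m; q_4 = 0.76 × 0.79 × 1.205 = 0.7235 m³/s
w_5 = (5.31 − 2.70)/2 = 1.305 m; q_5 = 0.89 × 0.66 × 1.305 = 0.7666 m³/s
w_6 = (5.80 − 4.56)/2 = 0.62 m; q_6 = 0.60 × 0.34 × 0.62 = 0.1265 m³/s
w_7 = (5.80 − 5.31)/2 = 0.245 m; q_7 = 0.30 × 0.14 × 0.245 = 0.01029 m³/s
Q = Σ qᵢ = 2.253 m³/s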